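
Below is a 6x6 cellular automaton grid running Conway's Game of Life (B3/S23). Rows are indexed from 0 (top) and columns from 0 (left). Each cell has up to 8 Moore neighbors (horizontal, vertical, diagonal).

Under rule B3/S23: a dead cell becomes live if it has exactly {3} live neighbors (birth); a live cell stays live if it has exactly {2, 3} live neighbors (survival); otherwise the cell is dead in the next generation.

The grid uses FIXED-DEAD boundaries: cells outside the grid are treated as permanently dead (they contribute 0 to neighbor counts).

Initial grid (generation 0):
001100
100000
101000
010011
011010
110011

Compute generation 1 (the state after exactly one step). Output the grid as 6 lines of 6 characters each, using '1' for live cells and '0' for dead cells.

Answer: 000000
001100
100000
100011
001000
111111

Derivation:
Simulating step by step:
Generation 0 (given above): 15 live cells
Generation 1: 13 live cells
(generation 1 grid is the final answer)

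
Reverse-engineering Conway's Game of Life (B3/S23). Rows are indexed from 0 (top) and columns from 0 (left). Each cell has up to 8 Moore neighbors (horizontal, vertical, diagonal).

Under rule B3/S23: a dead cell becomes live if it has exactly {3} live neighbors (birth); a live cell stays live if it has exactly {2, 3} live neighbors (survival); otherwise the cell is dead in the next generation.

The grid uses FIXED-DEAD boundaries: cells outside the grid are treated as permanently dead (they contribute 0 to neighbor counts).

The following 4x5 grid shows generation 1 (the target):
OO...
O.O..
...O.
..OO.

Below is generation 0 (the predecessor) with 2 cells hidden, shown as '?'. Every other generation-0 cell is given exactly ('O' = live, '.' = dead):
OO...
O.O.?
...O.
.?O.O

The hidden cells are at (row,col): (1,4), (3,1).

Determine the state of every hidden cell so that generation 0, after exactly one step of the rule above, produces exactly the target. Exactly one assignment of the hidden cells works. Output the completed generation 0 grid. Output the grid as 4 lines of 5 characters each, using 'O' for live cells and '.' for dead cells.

Answer: OO...
O.O..
...O.
.OO.O

Derivation:
Hidden generation-0 cells (in order): (1,4), (3,1).
A hidden cell only influences target cells in its own 3x3 neighborhood. Try each of the 2^2 = 4 assignments, step the completed generation 0 forward once under B3/S23, and compare with the target:
  (1,4)=. (3,1)=. -> step gives (2,1)='O' but target has '.' -> reject
  (1,4)=. (3,1)=O -> step reproduces the target at every cell -> ACCEPT
  (1,4)=O (3,1)=. -> step gives (1,3)='O' but target has '.' -> reject
  (1,4)=O (3,1)=O -> step gives (1,3)='O' but target has '.' -> reject
Unique solution: (1,4)=dead, (3,1)=live.
Check: live-neighbor counts of every cell in the completed generation 0:
23210
24221
24432
11231
Applying B3/S23 to generation 0 with these counts gives:
OO...
O.O..
...O.
..OO.
which matches the target exactly.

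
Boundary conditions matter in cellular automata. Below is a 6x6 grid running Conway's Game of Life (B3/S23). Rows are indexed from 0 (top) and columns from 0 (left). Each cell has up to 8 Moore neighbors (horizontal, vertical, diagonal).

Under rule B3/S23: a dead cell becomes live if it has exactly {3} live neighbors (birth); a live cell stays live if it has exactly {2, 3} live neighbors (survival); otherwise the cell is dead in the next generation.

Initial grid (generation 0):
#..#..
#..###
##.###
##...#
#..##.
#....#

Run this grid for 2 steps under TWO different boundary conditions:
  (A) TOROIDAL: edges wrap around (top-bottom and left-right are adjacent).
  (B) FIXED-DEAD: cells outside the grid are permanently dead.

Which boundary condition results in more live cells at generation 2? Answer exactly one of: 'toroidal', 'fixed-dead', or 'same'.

Under TOROIDAL boundary, generation 2:
##....
..#...
......
......
......
##.##.
Population = 7

Under FIXED-DEAD boundary, generation 2:
......
....#.
....#.
.....#
....##
....##
Population = 7

Comparison: toroidal=7, fixed-dead=7 -> same

Answer: same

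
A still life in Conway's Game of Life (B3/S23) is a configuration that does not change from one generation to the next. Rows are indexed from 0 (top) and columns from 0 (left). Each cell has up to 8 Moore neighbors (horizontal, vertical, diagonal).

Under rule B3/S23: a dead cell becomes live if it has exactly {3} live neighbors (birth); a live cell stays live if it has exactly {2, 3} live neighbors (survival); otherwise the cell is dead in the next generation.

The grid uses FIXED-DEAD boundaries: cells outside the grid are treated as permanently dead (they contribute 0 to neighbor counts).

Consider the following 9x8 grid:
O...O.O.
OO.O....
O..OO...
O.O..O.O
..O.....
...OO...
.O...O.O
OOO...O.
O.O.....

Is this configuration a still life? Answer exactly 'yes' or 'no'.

Compute generation 1 and compare to generation 0 (given above):
Generation 1:
OO......
OOOO.O..
O..OO...
..O.O...
.OO.O...
..OOO...
OO.OOOO.
O.O...O.
O.O.....
Cell (0,1) differs: gen0=0 vs gen1=1 -> NOT a still life.

Answer: no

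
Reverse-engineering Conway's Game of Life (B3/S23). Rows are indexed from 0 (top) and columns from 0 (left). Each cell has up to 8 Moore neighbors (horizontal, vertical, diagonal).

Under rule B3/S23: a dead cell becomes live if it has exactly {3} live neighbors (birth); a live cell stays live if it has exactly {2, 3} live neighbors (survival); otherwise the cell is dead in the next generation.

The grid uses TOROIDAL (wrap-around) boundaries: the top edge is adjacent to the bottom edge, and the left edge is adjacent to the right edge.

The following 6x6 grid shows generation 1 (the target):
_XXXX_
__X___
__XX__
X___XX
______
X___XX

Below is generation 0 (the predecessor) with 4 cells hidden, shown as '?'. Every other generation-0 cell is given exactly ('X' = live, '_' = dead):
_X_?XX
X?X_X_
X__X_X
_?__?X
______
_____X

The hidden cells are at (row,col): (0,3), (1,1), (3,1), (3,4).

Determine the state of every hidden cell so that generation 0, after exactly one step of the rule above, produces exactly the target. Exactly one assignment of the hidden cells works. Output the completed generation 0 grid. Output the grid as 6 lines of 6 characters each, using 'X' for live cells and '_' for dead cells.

Hidden generation-0 cells (in order): (0,3), (1,1), (3,1), (3,4).
A hidden cell only influences target cells in its own 3x3 neighborhood. Try each of the 2^4 = 16 assignments, step the completed generation 0 forward once under B3/S23, and compare with the target:
  (0,3)=_ (1,1)=_ (3,1)=_ (3,4)=_ -> step gives (0,2)='_' but target has 'X' -> reject
  (0,3)=_ (1,1)=_ (3,1)=_ (3,4)=X -> step gives (0,2)='_' but target has 'X' -> reject
  (0,3)=_ (1,1)=_ (3,1)=X (3,4)=_ -> step gives (0,2)='_' but target has 'X' -> reject
  (0,3)=_ (1,1)=_ (3,1)=X (3,4)=X -> step gives (0,2)='_' but target has 'X' -> reject
  (0,3)=_ (1,1)=X (3,1)=_ (3,4)=_ -> step reproduces the target at every cell -> ACCEPT
  (0,3)=_ (1,1)=X (3,1)=_ (3,4)=X -> step gives (4,4)='X' but target has '_' -> reject
  (0,3)=_ (1,1)=X (3,1)=X (3,4)=_ -> step gives (2,2)='_' but target has 'X' -> reject
  (0,3)=_ (1,1)=X (3,1)=X (3,4)=X -> step gives (2,2)='_' but target has 'X' -> reject
  (0,3)=X (1,1)=_ (3,1)=_ (3,4)=_ -> step gives (0,4)='_' but target has 'X' -> reject
  (0,3)=X (1,1)=_ (3,1)=_ (3,4)=X -> step gives (0,4)='_' but target has 'X' -> reject
  (0,3)=X (1,1)=_ (3,1)=X (3,4)=_ -> step gives (0,4)='_' but target has 'X' -> reject
  (0,3)=X (1,1)=_ (3,1)=X (3,4)=X -> step gives (0,4)='_' but target has 'X' -> reject
  (0,3)=X (1,1)=X (3,1)=_ (3,4)=_ -> step gives (0,2)='_' but target has 'X' -> reject
  (0,3)=X (1,1)=X (3,1)=_ (3,4)=X -> step gives (0,2)='_' but target has 'X' -> reject
  (0,3)=X (1,1)=X (3,1)=X (3,4)=_ -> step gives (0,2)='_' but target has 'X' -> reject
  (0,3)=X (1,1)=X (3,1)=X (3,4)=X -> step gives (0,2)='_' but target has 'X' -> reject
Unique solution: (0,3)=dead, (1,1)=live, (3,1)=dead, (3,4)=dead.
Check: live-neighbor counts of every cell in the completed generation 0:
533334
543446
443244
311132
200022
311132
Applying B3/S23 to generation 0 with these counts gives:
_XXXX_
__X___
__XX__
X___XX
______
X___XX
which matches the target exactly.

Answer: _X__XX
XXX_X_
X__X_X
_____X
______
_____X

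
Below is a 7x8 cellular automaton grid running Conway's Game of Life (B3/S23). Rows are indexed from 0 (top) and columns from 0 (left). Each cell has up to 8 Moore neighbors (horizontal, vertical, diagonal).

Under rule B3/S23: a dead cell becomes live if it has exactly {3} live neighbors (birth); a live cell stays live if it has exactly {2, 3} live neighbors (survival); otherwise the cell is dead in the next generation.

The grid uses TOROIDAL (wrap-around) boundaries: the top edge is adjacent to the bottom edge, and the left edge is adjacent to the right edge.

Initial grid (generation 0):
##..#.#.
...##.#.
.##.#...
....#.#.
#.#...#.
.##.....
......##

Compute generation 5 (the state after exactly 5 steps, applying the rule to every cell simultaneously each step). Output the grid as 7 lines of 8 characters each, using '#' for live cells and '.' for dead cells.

Simulating step by step:
Generation 0 (given above): 19 live cells
Generation 1: 23 live cells
#..##.#.
#...#..#
..#.#...
..#....#
..##.#.#
###...#.
..#..###
Generation 2: 21 live cells
##.##...
##..#..#
##.....#
.##.#.#.
...#...#
#...#...
..#.#...
Generation 3: 24 live cells
....##.#
...##...
...#.##.
.###..#.
######.#
....#...
#.#.##..
Generation 4: 11 live cells
......#.
...#....
.....##.
........
#....###
......##
......#.
Generation 5: 7 live cells
(generation 5 grid is the final answer)

Answer: ........
.....##.
........
........
#....#..
#.......
.....##.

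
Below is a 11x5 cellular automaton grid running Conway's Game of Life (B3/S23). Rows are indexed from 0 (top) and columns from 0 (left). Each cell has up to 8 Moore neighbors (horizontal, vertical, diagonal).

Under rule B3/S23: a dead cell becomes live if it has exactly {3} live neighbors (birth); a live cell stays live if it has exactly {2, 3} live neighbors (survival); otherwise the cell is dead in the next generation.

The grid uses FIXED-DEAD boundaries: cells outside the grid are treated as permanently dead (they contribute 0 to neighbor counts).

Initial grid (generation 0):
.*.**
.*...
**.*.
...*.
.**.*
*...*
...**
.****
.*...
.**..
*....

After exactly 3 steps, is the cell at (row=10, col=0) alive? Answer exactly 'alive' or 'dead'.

Answer: alive

Derivation:
Simulating step by step:
Generation 0 (given above): 23 live cells
Generation 1: 23 live cells
..*..
.*.**
**...
*..**
.**.*
.**.*
.*...
.*..*
*....
***..
.*...
Generation 2: 25 live cells
..**.
**.*.
**...
*..**
*...*
*....
**.*.
**...
*.*..
*.*..
***..
Generation 3: 23 live cells
.***.
*..*.
...**
*..**
**.**
*....
..*..
.....
*.*..
*.**.
*.*..

Cell (10,0) at generation 3: 1 -> alive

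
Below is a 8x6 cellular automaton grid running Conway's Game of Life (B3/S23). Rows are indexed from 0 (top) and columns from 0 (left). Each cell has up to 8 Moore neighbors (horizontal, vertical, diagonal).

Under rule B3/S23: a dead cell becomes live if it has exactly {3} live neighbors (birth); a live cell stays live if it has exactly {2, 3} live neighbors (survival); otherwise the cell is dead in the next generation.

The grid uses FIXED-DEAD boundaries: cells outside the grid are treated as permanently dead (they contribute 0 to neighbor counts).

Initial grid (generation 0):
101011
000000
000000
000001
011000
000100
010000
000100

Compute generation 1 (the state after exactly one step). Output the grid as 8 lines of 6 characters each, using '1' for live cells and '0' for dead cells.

Answer: 000000
000000
000000
000000
001000
010000
001000
000000

Derivation:
Simulating step by step:
Generation 0 (given above): 10 live cells
Generation 1: 3 live cells
(generation 1 grid is the final answer)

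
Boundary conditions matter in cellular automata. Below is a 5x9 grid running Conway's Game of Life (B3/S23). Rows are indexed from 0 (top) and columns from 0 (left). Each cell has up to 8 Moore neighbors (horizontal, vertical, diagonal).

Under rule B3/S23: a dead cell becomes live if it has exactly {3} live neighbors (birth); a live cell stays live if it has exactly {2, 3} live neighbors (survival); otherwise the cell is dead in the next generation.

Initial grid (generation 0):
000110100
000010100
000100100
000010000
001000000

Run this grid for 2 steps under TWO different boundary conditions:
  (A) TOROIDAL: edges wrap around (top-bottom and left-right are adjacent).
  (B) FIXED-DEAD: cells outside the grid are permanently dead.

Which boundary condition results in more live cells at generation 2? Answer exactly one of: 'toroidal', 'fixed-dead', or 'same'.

Answer: same

Derivation:
Under TOROIDAL boundary, generation 2:
000100100
000000000
000111000
000101000
000001000
Population = 8

Under FIXED-DEAD boundary, generation 2:
000111000
000000000
000111000
000110000
000000000
Population = 8

Comparison: toroidal=8, fixed-dead=8 -> same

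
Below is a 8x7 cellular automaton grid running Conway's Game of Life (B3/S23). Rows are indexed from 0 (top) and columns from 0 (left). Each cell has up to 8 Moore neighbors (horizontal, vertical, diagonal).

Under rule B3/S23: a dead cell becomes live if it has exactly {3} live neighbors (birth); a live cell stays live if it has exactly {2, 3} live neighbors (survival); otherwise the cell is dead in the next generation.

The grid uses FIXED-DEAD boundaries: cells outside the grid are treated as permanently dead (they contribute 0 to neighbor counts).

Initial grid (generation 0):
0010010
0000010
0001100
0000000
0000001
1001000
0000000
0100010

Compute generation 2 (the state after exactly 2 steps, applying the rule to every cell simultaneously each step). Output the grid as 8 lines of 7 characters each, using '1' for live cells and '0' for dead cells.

Simulating step by step:
Generation 0 (given above): 10 live cells
Generation 1: 3 live cells
0000000
0001010
0000100
0000000
0000000
0000000
0000000
0000000
Generation 2: 2 live cells
(generation 2 grid is the final answer)

Answer: 0000000
0000100
0000100
0000000
0000000
0000000
0000000
0000000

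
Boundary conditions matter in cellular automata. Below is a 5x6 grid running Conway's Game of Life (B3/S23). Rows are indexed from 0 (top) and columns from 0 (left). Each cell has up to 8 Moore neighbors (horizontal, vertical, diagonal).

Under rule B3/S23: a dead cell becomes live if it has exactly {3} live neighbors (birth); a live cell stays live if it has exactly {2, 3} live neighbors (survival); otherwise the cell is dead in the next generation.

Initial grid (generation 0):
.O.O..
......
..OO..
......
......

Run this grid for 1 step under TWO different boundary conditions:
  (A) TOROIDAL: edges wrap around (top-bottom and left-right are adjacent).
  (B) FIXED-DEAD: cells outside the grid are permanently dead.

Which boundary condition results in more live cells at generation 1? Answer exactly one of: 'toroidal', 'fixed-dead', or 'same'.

Under TOROIDAL boundary, generation 1:
......
...O..
......
......
......
Population = 1

Under FIXED-DEAD boundary, generation 1:
......
...O..
......
......
......
Population = 1

Comparison: toroidal=1, fixed-dead=1 -> same

Answer: same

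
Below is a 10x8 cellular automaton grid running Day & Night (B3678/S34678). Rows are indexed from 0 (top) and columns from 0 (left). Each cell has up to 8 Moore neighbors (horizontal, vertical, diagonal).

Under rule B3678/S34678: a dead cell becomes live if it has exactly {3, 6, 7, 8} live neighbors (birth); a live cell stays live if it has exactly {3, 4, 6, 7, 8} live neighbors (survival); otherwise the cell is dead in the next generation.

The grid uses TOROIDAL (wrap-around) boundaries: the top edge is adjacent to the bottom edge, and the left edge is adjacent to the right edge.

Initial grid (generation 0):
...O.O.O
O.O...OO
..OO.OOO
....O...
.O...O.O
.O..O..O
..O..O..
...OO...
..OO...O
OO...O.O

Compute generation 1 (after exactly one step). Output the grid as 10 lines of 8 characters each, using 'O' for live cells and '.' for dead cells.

Simulating step by step:
Generation 0 (given above): 30 live cells
Generation 1: 33 live cells
(generation 1 grid is the final answer)

Answer: O.O.O.O.
OOO...O.
OO.OOOOO
O.OOO..O
....O.O.
..O..O..
........
...OO...
.OOO..O.
O..O...O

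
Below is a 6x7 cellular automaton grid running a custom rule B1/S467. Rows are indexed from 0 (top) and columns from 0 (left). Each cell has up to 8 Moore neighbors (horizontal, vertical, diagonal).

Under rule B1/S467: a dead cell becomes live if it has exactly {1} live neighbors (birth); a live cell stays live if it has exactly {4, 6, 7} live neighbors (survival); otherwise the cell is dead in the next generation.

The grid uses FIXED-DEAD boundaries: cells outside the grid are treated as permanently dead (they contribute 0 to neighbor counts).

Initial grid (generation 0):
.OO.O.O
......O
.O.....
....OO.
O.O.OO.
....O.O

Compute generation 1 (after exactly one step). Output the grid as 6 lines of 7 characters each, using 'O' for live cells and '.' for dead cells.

Simulating step by step:
Generation 0 (given above): 14 live cells
Generation 1: 8 live cells
(generation 1 grid is the final answer)

Answer: O......
....O..
O.OO...
.......
....O..
O.O....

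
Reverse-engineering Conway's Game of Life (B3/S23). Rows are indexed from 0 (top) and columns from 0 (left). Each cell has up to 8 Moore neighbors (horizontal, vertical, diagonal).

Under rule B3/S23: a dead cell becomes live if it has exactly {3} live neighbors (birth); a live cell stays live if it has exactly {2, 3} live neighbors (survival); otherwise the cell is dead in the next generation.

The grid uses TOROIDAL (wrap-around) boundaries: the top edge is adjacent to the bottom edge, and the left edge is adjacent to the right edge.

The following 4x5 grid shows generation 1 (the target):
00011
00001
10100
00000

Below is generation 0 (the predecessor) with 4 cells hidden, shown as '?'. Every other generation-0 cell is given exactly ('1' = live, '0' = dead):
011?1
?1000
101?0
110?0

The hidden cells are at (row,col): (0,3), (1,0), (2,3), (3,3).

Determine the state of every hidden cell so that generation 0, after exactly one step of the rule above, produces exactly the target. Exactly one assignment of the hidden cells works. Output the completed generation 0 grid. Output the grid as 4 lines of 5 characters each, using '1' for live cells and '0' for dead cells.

Hidden generation-0 cells (in order): (0,3), (1,0), (2,3), (3,3).
A hidden cell only influences target cells in its own 3x3 neighborhood. Try each of the 2^4 = 16 assignments, step the completed generation 0 forward once under B3/S23, and compare with the target:
  (0,3)=0 (1,0)=0 (2,3)=0 (3,3)=0 -> step gives (0,2)='1' but target has '0' -> reject
  (0,3)=0 (1,0)=0 (2,3)=0 (3,3)=1 -> step gives (1,3)='1' but target has '0' -> reject
  (0,3)=0 (1,0)=0 (2,3)=1 (3,3)=0 -> step gives (0,2)='1' but target has '0' -> reject
  (0,3)=0 (1,0)=0 (2,3)=1 (3,3)=1 -> step gives (2,2)='0' but target has '1' -> reject
  (0,3)=0 (1,0)=1 (2,3)=0 (3,3)=0 -> step gives (0,2)='1' but target has '0' -> reject
  (0,3)=0 (1,0)=1 (2,3)=0 (3,3)=1 -> step gives (1,3)='1' but target has '0' -> reject
  (0,3)=0 (1,0)=1 (2,3)=1 (3,3)=0 -> step gives (0,2)='1' but target has '0' -> reject
  (0,3)=0 (1,0)=1 (2,3)=1 (3,3)=1 -> step gives (1,4)='0' but target has '1' -> reject
  (0,3)=1 (1,0)=0 (2,3)=0 (3,3)=0 -> step reproduces the target at every cell -> ACCEPT
  (0,3)=1 (1,0)=0 (2,3)=0 (3,3)=1 -> step gives (2,4)='1' but target has '0' -> reject
  (0,3)=1 (1,0)=0 (2,3)=1 (3,3)=0 -> step gives (1,4)='0' but target has '1' -> reject
  (0,3)=1 (1,0)=0 (2,3)=1 (3,3)=1 -> step gives (1,4)='0' but target has '1' -> reject
  (0,3)=1 (1,0)=1 (2,3)=0 (3,3)=0 -> step gives (1,4)='0' but target has '1' -> reject
  (0,3)=1 (1,0)=1 (2,3)=0 (3,3)=1 -> step gives (0,4)='0' but target has '1' -> reject
  (0,3)=1 (1,0)=1 (2,3)=1 (3,3)=0 -> step gives (1,4)='0' but target has '1' -> reject
  (0,3)=1 (1,0)=1 (2,3)=1 (3,3)=1 -> step gives (0,4)='0' but target has '1' -> reject
Unique solution: (0,3)=live, (1,0)=dead, (2,3)=dead, (3,3)=dead.
Check: live-neighbor counts of every cell in the completed generation 0:
54422
44543
35212
45544
Applying B3/S23 to generation 0 with these counts gives:
00011
00001
10100
00000
which matches the target exactly.

Answer: 01111
01000
10100
11000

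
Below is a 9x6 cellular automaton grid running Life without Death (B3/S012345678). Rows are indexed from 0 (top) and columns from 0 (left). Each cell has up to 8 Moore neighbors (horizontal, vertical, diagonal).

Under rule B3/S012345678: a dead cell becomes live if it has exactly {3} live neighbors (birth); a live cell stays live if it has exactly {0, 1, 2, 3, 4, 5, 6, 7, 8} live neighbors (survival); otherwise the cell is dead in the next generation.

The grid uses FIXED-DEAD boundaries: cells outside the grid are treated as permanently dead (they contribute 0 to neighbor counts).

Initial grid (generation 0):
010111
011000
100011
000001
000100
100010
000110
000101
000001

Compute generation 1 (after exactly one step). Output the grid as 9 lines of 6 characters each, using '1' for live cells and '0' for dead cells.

Answer: 010111
111000
110011
000001
000110
100010
000111
000101
000011

Derivation:
Simulating step by step:
Generation 0 (given above): 18 live cells
Generation 1: 23 live cells
(generation 1 grid is the final answer)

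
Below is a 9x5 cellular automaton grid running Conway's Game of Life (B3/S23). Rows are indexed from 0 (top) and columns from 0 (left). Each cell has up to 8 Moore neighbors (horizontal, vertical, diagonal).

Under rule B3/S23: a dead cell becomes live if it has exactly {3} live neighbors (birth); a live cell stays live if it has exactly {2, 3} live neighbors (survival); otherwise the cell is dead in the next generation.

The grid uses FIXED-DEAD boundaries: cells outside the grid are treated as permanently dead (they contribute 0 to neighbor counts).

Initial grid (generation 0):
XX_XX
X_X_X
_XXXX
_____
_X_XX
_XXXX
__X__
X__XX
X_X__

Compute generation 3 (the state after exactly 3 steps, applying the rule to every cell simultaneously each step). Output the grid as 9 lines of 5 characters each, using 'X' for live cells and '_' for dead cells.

Answer: XXXX_
_____
__XX_
___X_
X_X__
___X_
__XX_
____X
__XX_

Derivation:
Simulating step by step:
Generation 0 (given above): 24 live cells
Generation 1: 18 live cells
XXXXX
X____
_XX_X
_X___
_X__X
_X__X
_____
__XX_
_X_X_
Generation 2: 20 live cells
XXXX_
X___X
XXX__
XX_X_
XXX__
_____
__XX_
__XX_
___X_
Generation 3: 15 live cells
(generation 3 grid is the final answer)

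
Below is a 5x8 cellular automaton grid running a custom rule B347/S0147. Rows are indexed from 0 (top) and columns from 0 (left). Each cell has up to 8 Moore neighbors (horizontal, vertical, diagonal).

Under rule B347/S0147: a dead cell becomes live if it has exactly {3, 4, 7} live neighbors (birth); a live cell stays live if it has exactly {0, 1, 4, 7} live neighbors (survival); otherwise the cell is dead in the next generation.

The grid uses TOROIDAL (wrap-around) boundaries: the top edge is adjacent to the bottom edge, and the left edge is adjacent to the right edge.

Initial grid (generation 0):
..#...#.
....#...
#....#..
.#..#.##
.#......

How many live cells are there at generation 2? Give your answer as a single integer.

Simulating step by step:
Generation 0 (given above): 10 live cells
Generation 1: 15 live cells
..#...#.
....##..
....#.##
#...##..
#.#..###
Generation 2: 21 live cells
.####.##
...#.###
...##...
.#.#....
.#######
Population at generation 2: 21

Answer: 21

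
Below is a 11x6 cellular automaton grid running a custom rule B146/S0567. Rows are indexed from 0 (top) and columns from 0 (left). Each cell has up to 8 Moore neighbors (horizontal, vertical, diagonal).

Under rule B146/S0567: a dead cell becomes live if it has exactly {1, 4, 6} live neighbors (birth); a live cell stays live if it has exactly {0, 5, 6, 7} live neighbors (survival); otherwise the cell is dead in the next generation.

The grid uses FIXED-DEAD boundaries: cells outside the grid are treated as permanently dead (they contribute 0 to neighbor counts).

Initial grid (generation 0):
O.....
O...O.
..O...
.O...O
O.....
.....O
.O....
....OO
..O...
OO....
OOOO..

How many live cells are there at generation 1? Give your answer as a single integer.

Simulating step by step:
Generation 0 (given above): 18 live cells
Generation 1: 21 live cells
...OOO
..O.OO
......
...OOO
..O...
..O.OO
OOOO..
O.....
......
.O..O.
....O.
Population at generation 1: 21

Answer: 21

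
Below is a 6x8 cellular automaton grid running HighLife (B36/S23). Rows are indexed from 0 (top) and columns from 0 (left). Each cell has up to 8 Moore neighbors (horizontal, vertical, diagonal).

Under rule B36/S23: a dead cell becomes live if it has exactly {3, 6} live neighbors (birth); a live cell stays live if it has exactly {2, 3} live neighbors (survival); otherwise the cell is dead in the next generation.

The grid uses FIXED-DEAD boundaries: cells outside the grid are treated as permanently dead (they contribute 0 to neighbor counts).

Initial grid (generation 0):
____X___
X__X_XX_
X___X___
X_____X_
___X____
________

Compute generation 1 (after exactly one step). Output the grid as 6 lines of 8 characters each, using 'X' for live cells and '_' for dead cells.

Answer: ____XX__
___X_X__
XX__X_X_
________
________
________

Derivation:
Simulating step by step:
Generation 0 (given above): 10 live cells
Generation 1: 8 live cells
(generation 1 grid is the final answer)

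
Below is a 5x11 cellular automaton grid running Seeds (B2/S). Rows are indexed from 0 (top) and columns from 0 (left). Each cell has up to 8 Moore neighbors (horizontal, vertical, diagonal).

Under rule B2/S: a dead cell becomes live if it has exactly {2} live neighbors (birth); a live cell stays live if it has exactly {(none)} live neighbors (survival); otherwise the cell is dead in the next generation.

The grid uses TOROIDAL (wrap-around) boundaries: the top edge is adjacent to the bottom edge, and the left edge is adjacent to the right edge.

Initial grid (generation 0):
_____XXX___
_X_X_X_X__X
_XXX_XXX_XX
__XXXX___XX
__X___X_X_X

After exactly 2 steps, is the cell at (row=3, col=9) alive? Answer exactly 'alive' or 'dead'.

Answer: dead

Derivation:
Simulating step by step:
Generation 0 (given above): 26 live cells
Generation 1: 5 live cells
_X_X______X
___________
___________
___________
XX_________
Generation 2: 5 live cells
___________
X_X________
___________
XX_________
__________X

Cell (3,9) at generation 2: 0 -> dead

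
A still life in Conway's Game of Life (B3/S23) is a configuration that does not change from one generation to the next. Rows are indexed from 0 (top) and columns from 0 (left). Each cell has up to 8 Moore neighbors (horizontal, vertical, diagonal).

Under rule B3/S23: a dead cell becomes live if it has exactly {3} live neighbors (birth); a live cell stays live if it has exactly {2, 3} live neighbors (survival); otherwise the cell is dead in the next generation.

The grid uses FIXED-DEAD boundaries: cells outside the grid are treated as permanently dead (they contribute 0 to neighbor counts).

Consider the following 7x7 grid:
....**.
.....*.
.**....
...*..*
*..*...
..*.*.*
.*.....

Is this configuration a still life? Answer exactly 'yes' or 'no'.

Compute generation 1 and compare to generation 0 (given above):
Generation 1:
....**.
....**.
..*....
.*.*...
..****.
.***...
.......
Cell (1,4) differs: gen0=0 vs gen1=1 -> NOT a still life.

Answer: no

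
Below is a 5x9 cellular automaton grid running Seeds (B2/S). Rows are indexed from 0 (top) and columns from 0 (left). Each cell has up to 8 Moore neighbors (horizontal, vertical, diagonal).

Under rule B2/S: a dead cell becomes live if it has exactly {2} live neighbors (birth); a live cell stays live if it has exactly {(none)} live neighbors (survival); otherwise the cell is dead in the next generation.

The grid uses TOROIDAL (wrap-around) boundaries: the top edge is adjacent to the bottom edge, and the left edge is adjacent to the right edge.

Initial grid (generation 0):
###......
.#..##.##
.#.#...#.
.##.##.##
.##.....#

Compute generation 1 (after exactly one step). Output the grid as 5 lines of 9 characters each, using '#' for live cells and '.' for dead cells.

Simulating step by step:
Generation 0 (given above): 20 live cells
Generation 1: 6 live cells
(generation 1 grid is the final answer)

Answer: ....###..
.........
.........
.........
....###..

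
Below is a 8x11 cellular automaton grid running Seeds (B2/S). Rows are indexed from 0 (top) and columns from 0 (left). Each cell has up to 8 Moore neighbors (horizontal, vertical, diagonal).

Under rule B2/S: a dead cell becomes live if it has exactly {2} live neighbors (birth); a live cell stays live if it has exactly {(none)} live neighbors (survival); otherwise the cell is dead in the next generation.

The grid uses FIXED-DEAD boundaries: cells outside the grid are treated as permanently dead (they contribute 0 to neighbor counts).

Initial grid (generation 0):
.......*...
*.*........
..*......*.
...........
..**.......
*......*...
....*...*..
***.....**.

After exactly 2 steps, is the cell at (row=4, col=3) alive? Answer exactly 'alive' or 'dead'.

Answer: alive

Derivation:
Simulating step by step:
Generation 0 (given above): 16 live cells
Generation 1: 14 live cells
.*.........
...*....*..
...*.......
.*.........
.*.........
.**.*...*..
..**.......
...*...*...
Generation 2: 9 live cells
..*........
....*......
....*......
*..........
...*.......
*..........
.......**..
....*......

Cell (4,3) at generation 2: 1 -> alive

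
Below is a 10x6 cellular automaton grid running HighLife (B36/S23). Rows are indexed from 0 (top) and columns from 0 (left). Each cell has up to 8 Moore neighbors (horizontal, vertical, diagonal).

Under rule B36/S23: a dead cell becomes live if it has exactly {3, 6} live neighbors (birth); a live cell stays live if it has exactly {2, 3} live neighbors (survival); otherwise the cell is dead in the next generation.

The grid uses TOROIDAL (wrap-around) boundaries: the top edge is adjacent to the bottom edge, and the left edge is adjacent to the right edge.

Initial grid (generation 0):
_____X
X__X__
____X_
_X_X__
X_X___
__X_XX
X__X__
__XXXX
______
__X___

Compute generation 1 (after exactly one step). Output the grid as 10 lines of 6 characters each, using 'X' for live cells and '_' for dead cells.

Simulating step by step:
Generation 0 (given above): 18 live cells
Generation 1: 25 live cells
(generation 1 grid is the final answer)

Answer: ______
____XX
__XXX_
_XXX__
X_X_XX
X_X_XX
XX__X_
__XXXX
__X_X_
______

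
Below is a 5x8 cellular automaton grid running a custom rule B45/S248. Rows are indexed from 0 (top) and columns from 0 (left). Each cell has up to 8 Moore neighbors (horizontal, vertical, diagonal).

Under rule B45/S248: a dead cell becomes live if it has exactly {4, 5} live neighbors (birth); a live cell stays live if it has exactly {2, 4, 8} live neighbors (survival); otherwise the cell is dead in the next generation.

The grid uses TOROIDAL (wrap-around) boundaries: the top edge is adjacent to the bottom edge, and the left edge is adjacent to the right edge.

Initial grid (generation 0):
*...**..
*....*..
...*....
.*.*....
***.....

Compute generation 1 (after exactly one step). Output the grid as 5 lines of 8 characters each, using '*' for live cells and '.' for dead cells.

Answer: .*..**..
....**..
........
..**....
.*......

Derivation:
Simulating step by step:
Generation 0 (given above): 11 live cells
Generation 1: 8 live cells
(generation 1 grid is the final answer)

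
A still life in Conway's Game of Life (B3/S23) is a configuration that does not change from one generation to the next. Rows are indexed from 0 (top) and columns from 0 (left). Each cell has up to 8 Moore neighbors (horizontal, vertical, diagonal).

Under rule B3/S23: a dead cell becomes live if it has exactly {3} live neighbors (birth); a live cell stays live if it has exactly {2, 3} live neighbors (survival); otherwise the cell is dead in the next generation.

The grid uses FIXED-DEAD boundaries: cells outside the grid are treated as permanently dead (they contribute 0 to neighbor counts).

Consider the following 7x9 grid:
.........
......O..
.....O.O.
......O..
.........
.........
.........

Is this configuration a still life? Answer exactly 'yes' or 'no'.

Compute generation 1 and compare to generation 0 (given above):
Generation 1:
.........
......O..
.....O.O.
......O..
.........
.........
.........
The grids are IDENTICAL -> still life.

Answer: yes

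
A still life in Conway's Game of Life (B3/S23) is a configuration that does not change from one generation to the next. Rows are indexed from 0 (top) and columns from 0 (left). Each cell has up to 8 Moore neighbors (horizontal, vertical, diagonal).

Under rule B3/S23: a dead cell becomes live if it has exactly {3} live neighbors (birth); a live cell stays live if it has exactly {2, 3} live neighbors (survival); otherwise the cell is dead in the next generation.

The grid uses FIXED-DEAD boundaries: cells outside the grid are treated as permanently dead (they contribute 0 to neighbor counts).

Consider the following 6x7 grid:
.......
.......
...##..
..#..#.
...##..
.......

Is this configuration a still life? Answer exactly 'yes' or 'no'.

Compute generation 1 and compare to generation 0 (given above):
Generation 1:
.......
.......
...##..
..#..#.
...##..
.......
The grids are IDENTICAL -> still life.

Answer: yes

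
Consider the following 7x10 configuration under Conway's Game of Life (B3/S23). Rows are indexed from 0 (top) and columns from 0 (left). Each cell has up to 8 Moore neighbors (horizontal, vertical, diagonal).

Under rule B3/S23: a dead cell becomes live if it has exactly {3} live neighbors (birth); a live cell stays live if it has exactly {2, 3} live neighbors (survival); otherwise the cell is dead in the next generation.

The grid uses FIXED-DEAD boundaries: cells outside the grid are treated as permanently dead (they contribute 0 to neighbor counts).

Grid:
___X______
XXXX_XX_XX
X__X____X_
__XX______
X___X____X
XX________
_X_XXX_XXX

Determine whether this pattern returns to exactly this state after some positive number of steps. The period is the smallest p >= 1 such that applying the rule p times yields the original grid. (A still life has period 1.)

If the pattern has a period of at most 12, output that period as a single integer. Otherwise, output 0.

Answer: 0

Derivation:
Simulating and comparing each generation to the original:
Gen 0 (original, given above): 26 live cells
Gen 1: 31 live cells, differs from original
Gen 2: 21 live cells, differs from original
Gen 3: 16 live cells, differs from original
Gen 4: 17 live cells, differs from original
Gen 5: 16 live cells, differs from original
Gen 6: 17 live cells, differs from original
Gen 7: 13 live cells, differs from original
Gen 8: 10 live cells, differs from original
Gen 9: 8 live cells, differs from original
Gen 10: 8 live cells, differs from original
Gen 11: 8 live cells, differs from original
Gen 12: 8 live cells, differs from original
No period found within 12 steps.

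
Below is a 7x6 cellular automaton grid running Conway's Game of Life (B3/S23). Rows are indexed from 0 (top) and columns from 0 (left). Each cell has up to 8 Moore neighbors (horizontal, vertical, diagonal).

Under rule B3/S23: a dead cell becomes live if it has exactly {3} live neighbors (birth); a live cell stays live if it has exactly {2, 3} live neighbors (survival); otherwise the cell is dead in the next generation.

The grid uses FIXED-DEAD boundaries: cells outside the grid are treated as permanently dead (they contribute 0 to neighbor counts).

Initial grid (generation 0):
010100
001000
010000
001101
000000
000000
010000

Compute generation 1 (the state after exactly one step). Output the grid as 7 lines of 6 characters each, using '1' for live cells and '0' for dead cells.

Simulating step by step:
Generation 0 (given above): 8 live cells
Generation 1: 6 live cells
(generation 1 grid is the final answer)

Answer: 001000
011000
010100
001000
000000
000000
000000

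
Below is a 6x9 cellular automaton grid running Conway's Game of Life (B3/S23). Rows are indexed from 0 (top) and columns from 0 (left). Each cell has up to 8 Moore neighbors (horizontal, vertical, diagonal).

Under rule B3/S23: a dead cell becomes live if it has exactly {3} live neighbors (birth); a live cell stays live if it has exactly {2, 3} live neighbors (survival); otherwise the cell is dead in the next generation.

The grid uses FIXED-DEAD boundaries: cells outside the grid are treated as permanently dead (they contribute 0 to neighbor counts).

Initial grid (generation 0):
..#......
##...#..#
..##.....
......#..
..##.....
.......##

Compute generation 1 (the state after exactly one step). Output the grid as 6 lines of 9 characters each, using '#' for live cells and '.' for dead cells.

Simulating step by step:
Generation 0 (given above): 12 live cells
Generation 1: 6 live cells
(generation 1 grid is the final answer)

Answer: .#.......
.#.#.....
.##......
.........
.......#.
.........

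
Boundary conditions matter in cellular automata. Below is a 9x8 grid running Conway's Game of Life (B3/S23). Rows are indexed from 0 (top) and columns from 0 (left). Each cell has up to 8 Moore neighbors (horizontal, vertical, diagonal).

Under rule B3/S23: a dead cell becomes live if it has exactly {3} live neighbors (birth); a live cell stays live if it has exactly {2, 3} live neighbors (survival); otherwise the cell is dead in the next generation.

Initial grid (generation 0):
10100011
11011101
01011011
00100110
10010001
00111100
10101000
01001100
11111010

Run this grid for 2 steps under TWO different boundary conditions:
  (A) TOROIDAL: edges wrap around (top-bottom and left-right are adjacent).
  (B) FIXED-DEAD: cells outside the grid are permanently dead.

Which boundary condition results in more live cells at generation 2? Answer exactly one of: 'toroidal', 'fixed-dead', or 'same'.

Answer: fixed-dead

Derivation:
Under TOROIDAL boundary, generation 2:
00000000
00000000
01100000
01100000
00000001
10100011
11000011
00000000
00000000
Population = 13

Under FIXED-DEAD boundary, generation 2:
01011110
10111101
10100000
00100000
01000000
01100000
00000000
00000000
01110000
Population = 20

Comparison: toroidal=13, fixed-dead=20 -> fixed-dead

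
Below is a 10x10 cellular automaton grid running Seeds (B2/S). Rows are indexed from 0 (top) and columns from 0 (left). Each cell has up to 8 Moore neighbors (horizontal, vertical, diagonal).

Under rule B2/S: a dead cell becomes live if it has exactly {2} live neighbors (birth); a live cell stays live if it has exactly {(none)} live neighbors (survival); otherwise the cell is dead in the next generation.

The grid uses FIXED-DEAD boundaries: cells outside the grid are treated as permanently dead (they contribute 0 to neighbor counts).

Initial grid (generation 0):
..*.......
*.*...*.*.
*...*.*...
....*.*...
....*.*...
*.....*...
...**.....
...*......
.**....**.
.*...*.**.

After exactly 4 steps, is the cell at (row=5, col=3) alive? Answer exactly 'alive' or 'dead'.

Simulating step by step:
Generation 0 (given above): 25 live cells
Generation 1: 15 live cells
...*...*..
..........
..........
..........
...*......
.......*..
..*..*....
.*.....**.
*..**....*
*........*
Generation 2: 15 live cells
..........
..........
..........
..........
..........
..***.*...
.*........
*....**..*
..*....*..
.*.**...*.
Generation 3: 13 live cells
..........
..........
..........
..........
..*.**....
.*...*....
*......*..
..*....**.
*........*
.......*..
Generation 4: 16 live cells
..........
..........
..........
...***....
.*.*..*...
*.**......
..*.......
*.....*..*
.*....*...
........*.

Cell (5,3) at generation 4: 1 -> alive

Answer: alive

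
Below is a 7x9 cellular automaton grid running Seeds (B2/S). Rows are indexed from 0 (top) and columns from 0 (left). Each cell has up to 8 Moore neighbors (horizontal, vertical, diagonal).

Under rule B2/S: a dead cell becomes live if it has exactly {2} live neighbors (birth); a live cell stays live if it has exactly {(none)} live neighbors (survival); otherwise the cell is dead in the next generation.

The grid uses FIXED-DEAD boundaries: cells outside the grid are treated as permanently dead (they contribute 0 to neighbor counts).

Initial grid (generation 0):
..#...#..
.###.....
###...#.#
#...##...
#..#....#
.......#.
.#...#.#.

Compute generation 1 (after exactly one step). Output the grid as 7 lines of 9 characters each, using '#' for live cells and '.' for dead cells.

Simulating step by step:
Generation 0 (given above): 20 live cells
Generation 1: 14 live cells
(generation 1 grid is the final answer)

Answer: .........
.....##..
.......#.
......#.#
.#...###.
###.#....
........#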